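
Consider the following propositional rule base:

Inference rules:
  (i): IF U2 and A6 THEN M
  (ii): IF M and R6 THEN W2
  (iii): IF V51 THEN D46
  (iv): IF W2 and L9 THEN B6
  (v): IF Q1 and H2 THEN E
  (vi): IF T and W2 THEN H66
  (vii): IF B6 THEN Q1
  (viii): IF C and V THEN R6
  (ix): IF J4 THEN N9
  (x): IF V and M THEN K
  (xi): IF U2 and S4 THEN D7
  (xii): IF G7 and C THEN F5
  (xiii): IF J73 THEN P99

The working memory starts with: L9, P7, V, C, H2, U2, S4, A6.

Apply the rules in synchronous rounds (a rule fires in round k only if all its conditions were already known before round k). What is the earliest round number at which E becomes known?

5

Round 1 fires (i), (viii), (xi), giving M, R6, D7.
Round 2 fires (ii), (x), giving W2, K.
Round 3 fires (iv), giving B6.
Round 4 fires (vii), giving Q1.
Round 5 fires (v), giving E.
E first appears in round 5.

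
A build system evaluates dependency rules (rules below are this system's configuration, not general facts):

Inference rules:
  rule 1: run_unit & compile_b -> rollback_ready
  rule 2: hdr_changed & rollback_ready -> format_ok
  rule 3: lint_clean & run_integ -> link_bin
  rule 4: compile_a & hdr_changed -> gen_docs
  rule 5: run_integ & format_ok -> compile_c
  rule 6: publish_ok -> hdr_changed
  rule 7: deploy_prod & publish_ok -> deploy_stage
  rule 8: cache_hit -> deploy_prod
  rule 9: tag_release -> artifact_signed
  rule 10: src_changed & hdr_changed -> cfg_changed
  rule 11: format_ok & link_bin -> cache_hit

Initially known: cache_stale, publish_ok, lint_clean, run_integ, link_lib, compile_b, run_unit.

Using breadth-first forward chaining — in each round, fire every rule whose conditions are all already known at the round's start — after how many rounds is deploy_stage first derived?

Round 1 fires rule 1, rule 3, rule 6, giving rollback_ready, link_bin, hdr_changed.
Round 2 fires rule 2, giving format_ok.
Round 3 fires rule 5, rule 11, giving compile_c, cache_hit.
Round 4 fires rule 8, giving deploy_prod.
Round 5 fires rule 7, giving deploy_stage.
deploy_stage first appears in round 5.

5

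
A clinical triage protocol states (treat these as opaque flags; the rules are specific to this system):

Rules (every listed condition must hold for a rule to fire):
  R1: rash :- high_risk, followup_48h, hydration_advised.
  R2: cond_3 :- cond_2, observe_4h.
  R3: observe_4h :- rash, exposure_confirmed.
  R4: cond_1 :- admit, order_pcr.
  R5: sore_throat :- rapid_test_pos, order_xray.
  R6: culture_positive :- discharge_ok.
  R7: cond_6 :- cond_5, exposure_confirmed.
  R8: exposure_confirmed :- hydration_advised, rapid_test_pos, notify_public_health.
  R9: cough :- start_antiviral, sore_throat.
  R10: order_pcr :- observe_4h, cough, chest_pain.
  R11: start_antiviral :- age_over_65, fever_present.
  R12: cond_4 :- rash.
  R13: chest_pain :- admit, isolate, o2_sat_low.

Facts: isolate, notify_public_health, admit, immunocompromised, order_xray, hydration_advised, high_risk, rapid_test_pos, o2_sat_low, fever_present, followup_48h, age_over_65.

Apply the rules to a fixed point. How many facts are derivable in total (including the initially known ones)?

22

[1] R1 [rash :- high_risk, followup_48h, hydration_advised.]; R5 [sore_throat :- rapid_test_pos, order_xray.]; R8 [exposure_confirmed :- hydration_advised, rapid_test_pos, notify_public_health.]; R11 [start_antiviral :- age_over_65, fever_present.]; R13 [chest_pain :- admit, isolate, o2_sat_low.]. ⇒ new: rash, sore_throat, exposure_confirmed, start_antiviral, chest_pain.
[2] R3 [observe_4h :- rash, exposure_confirmed.]; R9 [cough :- start_antiviral, sore_throat.]; R12 [cond_4 :- rash.]. ⇒ new: observe_4h, cough, cond_4.
[3] R10 [order_pcr :- observe_4h, cough, chest_pain.]. ⇒ new: order_pcr.
[4] R4 [cond_1 :- admit, order_pcr.]. ⇒ new: cond_1.
Closure: {admit, age_over_65, chest_pain, cond_1, cond_4, cough, exposure_confirmed, fever_present, followup_48h, high_risk, hydration_advised, immunocompromised, isolate, notify_public_health, o2_sat_low, observe_4h, order_pcr, order_xray, rapid_test_pos, rash, sore_throat, start_antiviral} — 22 facts.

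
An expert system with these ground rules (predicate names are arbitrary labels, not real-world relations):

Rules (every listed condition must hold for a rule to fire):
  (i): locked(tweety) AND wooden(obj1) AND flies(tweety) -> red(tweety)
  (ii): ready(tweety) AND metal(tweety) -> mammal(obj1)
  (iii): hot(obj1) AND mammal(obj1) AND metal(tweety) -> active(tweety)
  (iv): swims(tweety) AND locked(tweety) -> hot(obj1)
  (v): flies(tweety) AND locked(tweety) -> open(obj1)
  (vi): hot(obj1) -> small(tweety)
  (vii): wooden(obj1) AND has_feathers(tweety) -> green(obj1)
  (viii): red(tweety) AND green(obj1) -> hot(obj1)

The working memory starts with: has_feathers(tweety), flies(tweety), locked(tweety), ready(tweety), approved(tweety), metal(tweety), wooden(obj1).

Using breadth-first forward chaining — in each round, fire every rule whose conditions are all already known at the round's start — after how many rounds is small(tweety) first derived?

3

Round 1: (i) [locked(tweety) AND wooden(obj1) AND flies(tweety) -> red(tweety)]; (ii) [ready(tweety) AND metal(tweety) -> mammal(obj1)]; (v) [flies(tweety) AND locked(tweety) -> open(obj1)]; (vii) [wooden(obj1) AND has_feathers(tweety) -> green(obj1)]. Adds red(tweety), mammal(obj1), open(obj1), green(obj1).
Round 2: (viii) [red(tweety) AND green(obj1) -> hot(obj1)]. Adds hot(obj1).
Round 3: (iii) [hot(obj1) AND mammal(obj1) AND metal(tweety) -> active(tweety)]; (vi) [hot(obj1) -> small(tweety)]. Adds active(tweety), small(tweety).
small(tweety) first appears in round 3.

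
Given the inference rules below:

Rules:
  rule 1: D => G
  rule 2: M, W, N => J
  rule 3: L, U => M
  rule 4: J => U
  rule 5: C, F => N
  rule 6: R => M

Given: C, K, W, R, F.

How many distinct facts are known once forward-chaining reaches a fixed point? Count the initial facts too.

9

Round 1 — rule 5, rule 6, derive N, M.
Round 2 — rule 2, derive J.
Round 3 — rule 4, derive U.
Closure: {C, F, J, K, M, N, R, U, W} — 9 facts.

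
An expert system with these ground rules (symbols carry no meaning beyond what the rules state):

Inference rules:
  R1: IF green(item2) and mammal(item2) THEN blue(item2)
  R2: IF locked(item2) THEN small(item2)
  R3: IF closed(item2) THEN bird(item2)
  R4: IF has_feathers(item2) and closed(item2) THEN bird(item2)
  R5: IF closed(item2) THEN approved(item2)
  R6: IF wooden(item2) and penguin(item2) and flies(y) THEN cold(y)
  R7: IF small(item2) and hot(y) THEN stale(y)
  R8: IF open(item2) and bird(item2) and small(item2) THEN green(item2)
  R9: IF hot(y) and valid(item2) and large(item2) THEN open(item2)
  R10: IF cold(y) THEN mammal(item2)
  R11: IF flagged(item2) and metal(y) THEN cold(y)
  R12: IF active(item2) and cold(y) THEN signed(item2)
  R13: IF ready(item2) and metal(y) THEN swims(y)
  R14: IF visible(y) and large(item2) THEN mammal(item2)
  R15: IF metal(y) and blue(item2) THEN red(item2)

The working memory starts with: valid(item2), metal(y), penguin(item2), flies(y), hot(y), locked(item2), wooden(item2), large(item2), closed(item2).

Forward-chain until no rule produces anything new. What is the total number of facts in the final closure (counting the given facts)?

Round 1: R2 [IF locked(item2) THEN small(item2)]; R3 [IF closed(item2) THEN bird(item2)]; R5 [IF closed(item2) THEN approved(item2)]; R6 [IF wooden(item2) and penguin(item2) and flies(y) THEN cold(y)]; R9 [IF hot(y) and valid(item2) and large(item2) THEN open(item2)]. Adds small(item2), bird(item2), approved(item2), cold(y), open(item2).
Round 2: R7 [IF small(item2) and hot(y) THEN stale(y)]; R8 [IF open(item2) and bird(item2) and small(item2) THEN green(item2)]; R10 [IF cold(y) THEN mammal(item2)]. Adds stale(y), green(item2), mammal(item2).
Round 3: R1 [IF green(item2) and mammal(item2) THEN blue(item2)]. Adds blue(item2).
Round 4: R15 [IF metal(y) and blue(item2) THEN red(item2)]. Adds red(item2).
Closure: {approved(item2), bird(item2), blue(item2), closed(item2), cold(y), flies(y), green(item2), hot(y), large(item2), locked(item2), mammal(item2), metal(y), open(item2), penguin(item2), red(item2), small(item2), stale(y), valid(item2), wooden(item2)} — 19 facts.

19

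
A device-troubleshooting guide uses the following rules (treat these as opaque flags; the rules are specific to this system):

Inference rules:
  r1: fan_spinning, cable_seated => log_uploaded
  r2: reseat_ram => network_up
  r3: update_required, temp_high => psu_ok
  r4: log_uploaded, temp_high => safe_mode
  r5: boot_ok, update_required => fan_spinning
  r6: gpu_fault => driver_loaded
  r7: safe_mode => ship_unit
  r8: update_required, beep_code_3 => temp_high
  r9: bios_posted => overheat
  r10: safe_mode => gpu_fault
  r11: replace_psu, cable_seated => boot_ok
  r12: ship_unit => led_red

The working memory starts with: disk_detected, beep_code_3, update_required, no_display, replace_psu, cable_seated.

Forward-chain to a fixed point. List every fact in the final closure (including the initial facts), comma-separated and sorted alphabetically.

beep_code_3, boot_ok, cable_seated, disk_detected, driver_loaded, fan_spinning, gpu_fault, led_red, log_uploaded, no_display, psu_ok, replace_psu, safe_mode, ship_unit, temp_high, update_required

Round 1: r8 [update_required, beep_code_3 => temp_high]; r11 [replace_psu, cable_seated => boot_ok]. New: temp_high, boot_ok.
Round 2: r3 [update_required, temp_high => psu_ok]; r5 [boot_ok, update_required => fan_spinning]. New: psu_ok, fan_spinning.
Round 3: r1 [fan_spinning, cable_seated => log_uploaded]. New: log_uploaded.
Round 4: r4 [log_uploaded, temp_high => safe_mode]. New: safe_mode.
Round 5: r7 [safe_mode => ship_unit]; r10 [safe_mode => gpu_fault]. New: ship_unit, gpu_fault.
Round 6: r6 [gpu_fault => driver_loaded]; r12 [ship_unit => led_red]. New: driver_loaded, led_red.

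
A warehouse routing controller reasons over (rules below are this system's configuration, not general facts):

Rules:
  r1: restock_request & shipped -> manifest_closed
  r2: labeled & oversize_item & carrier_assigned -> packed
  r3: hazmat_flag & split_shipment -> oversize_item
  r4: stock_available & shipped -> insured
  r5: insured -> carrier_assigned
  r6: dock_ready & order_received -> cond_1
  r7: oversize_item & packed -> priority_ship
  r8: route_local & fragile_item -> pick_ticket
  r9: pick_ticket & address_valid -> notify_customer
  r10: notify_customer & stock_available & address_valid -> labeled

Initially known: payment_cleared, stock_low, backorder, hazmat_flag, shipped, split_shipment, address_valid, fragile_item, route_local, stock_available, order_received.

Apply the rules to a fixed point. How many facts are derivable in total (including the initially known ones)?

[1] r3 [hazmat_flag & split_shipment -> oversize_item]; r4 [stock_available & shipped -> insured]; r8 [route_local & fragile_item -> pick_ticket]. ⇒ new: oversize_item, insured, pick_ticket.
[2] r5 [insured -> carrier_assigned]; r9 [pick_ticket & address_valid -> notify_customer]. ⇒ new: carrier_assigned, notify_customer.
[3] r10 [notify_customer & stock_available & address_valid -> labeled]. ⇒ new: labeled.
[4] r2 [labeled & oversize_item & carrier_assigned -> packed]. ⇒ new: packed.
[5] r7 [oversize_item & packed -> priority_ship]. ⇒ new: priority_ship.
Closure: {address_valid, backorder, carrier_assigned, fragile_item, hazmat_flag, insured, labeled, notify_customer, order_received, oversize_item, packed, payment_cleared, pick_ticket, priority_ship, route_local, shipped, split_shipment, stock_available, stock_low} — 19 facts.

19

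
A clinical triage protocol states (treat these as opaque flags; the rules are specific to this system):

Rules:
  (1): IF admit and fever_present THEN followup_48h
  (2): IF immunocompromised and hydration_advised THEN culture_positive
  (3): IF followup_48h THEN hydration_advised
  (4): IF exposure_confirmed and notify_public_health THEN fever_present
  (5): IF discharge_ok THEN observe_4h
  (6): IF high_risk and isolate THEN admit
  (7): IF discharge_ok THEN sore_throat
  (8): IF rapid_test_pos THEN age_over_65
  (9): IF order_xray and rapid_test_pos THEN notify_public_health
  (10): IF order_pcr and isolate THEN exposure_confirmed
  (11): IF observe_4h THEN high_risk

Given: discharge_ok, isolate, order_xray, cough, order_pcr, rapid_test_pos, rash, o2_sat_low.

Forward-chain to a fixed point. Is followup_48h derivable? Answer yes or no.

yes

Round 1 — (5), (7), (8), (9), (10), derive observe_4h, sore_throat, age_over_65, notify_public_health, exposure_confirmed.
Round 2 — (4), (11), derive fever_present, high_risk.
Round 3 — (6), derive admit.
Round 4 — (1), derive followup_48h.
Round 5 — (3), derive hydration_advised.
followup_48h appears in round 4, so it is derivable.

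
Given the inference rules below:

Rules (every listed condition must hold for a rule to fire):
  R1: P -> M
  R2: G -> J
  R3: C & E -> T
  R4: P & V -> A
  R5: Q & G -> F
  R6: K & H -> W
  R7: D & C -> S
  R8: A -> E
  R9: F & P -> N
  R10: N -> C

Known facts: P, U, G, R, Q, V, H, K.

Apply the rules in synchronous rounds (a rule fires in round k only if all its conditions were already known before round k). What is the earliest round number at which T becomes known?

Round 1 fires R1, R2, R4, R5, R6, giving M, J, A, F, W.
Round 2 fires R8, R9, giving E, N.
Round 3 fires R10, giving C.
Round 4 fires R3, giving T.
T first appears in round 4.

4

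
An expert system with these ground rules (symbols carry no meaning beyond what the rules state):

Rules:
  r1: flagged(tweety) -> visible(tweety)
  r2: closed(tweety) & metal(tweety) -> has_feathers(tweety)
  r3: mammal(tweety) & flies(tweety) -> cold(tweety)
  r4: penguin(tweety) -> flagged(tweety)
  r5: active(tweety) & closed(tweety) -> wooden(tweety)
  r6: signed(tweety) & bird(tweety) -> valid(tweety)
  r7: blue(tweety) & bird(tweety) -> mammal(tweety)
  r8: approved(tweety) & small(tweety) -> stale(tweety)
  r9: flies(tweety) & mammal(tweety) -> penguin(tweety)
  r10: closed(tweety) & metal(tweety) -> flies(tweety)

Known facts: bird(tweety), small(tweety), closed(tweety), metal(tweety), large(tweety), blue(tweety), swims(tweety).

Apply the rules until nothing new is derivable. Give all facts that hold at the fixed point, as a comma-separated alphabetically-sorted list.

[1] r2 [closed(tweety) & metal(tweety) -> has_feathers(tweety)]; r7 [blue(tweety) & bird(tweety) -> mammal(tweety)]; r10 [closed(tweety) & metal(tweety) -> flies(tweety)]. ⇒ new: has_feathers(tweety), mammal(tweety), flies(tweety).
[2] r3 [mammal(tweety) & flies(tweety) -> cold(tweety)]; r9 [flies(tweety) & mammal(tweety) -> penguin(tweety)]. ⇒ new: cold(tweety), penguin(tweety).
[3] r4 [penguin(tweety) -> flagged(tweety)]. ⇒ new: flagged(tweety).
[4] r1 [flagged(tweety) -> visible(tweety)]. ⇒ new: visible(tweety).

bird(tweety), blue(tweety), closed(tweety), cold(tweety), flagged(tweety), flies(tweety), has_feathers(tweety), large(tweety), mammal(tweety), metal(tweety), penguin(tweety), small(tweety), swims(tweety), visible(tweety)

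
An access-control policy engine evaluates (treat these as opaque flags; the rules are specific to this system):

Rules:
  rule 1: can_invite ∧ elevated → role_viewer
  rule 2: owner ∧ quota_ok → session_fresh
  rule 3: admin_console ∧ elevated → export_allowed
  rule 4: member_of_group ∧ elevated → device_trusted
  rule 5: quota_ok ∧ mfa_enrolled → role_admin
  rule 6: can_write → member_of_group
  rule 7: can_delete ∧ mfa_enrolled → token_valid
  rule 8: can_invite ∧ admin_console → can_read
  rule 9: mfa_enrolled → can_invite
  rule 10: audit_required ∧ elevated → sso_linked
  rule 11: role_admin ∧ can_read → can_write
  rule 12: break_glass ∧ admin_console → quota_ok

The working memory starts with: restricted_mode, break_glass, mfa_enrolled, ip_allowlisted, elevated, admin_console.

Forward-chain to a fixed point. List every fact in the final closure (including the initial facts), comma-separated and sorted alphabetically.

admin_console, break_glass, can_invite, can_read, can_write, device_trusted, elevated, export_allowed, ip_allowlisted, member_of_group, mfa_enrolled, quota_ok, restricted_mode, role_admin, role_viewer

[1] rule 3 [admin_console ∧ elevated → export_allowed]; rule 9 [mfa_enrolled → can_invite]; rule 12 [break_glass ∧ admin_console → quota_ok]. ⇒ new: export_allowed, can_invite, quota_ok.
[2] rule 1 [can_invite ∧ elevated → role_viewer]; rule 5 [quota_ok ∧ mfa_enrolled → role_admin]; rule 8 [can_invite ∧ admin_console → can_read]. ⇒ new: role_viewer, role_admin, can_read.
[3] rule 11 [role_admin ∧ can_read → can_write]. ⇒ new: can_write.
[4] rule 6 [can_write → member_of_group]. ⇒ new: member_of_group.
[5] rule 4 [member_of_group ∧ elevated → device_trusted]. ⇒ new: device_trusted.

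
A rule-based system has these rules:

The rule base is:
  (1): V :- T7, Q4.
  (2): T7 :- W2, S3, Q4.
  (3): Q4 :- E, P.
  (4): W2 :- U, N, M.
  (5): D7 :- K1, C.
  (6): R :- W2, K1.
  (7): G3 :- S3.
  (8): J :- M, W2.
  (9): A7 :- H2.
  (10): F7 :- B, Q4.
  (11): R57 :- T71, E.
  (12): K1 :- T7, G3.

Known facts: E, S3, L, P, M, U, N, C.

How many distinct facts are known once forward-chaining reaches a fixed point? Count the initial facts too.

17

[1] (3) [Q4 :- E, P.]; (4) [W2 :- U, N, M.]; (7) [G3 :- S3.]. ⇒ new: Q4, W2, G3.
[2] (2) [T7 :- W2, S3, Q4.]; (8) [J :- M, W2.]. ⇒ new: T7, J.
[3] (1) [V :- T7, Q4.]; (12) [K1 :- T7, G3.]. ⇒ new: V, K1.
[4] (5) [D7 :- K1, C.]; (6) [R :- W2, K1.]. ⇒ new: D7, R.
Closure: {C, D7, E, G3, J, K1, L, M, N, P, Q4, R, S3, T7, U, V, W2} — 17 facts.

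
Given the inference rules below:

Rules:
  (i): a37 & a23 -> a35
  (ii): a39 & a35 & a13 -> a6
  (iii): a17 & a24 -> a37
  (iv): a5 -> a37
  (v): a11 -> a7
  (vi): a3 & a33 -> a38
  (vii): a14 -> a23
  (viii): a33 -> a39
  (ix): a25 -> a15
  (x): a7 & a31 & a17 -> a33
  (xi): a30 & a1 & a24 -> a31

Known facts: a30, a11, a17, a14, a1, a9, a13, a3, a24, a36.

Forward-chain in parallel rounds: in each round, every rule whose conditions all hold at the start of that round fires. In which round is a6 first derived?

Round 1: (iii) [a17 & a24 -> a37]; (v) [a11 -> a7]; (vii) [a14 -> a23]; (xi) [a30 & a1 & a24 -> a31]. Adds a37, a7, a23, a31.
Round 2: (i) [a37 & a23 -> a35]; (x) [a7 & a31 & a17 -> a33]. Adds a35, a33.
Round 3: (vi) [a3 & a33 -> a38]; (viii) [a33 -> a39]. Adds a38, a39.
Round 4: (ii) [a39 & a35 & a13 -> a6]. Adds a6.
a6 first appears in round 4.

4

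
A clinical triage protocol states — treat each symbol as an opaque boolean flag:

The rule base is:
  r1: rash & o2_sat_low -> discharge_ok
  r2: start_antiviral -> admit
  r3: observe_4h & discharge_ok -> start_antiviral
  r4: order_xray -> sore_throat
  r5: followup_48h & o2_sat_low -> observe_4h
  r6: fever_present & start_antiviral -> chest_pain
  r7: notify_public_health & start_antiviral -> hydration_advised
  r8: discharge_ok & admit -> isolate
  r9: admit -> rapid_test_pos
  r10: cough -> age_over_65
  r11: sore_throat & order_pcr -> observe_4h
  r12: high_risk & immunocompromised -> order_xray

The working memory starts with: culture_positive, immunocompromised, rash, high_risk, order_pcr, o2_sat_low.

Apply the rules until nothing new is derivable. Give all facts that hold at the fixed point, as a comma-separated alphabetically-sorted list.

admit, culture_positive, discharge_ok, high_risk, immunocompromised, isolate, o2_sat_low, observe_4h, order_pcr, order_xray, rapid_test_pos, rash, sore_throat, start_antiviral

Round 1: r1 [rash & o2_sat_low -> discharge_ok]; r12 [high_risk & immunocompromised -> order_xray]. New: discharge_ok, order_xray.
Round 2: r4 [order_xray -> sore_throat]. New: sore_throat.
Round 3: r11 [sore_throat & order_pcr -> observe_4h]. New: observe_4h.
Round 4: r3 [observe_4h & discharge_ok -> start_antiviral]. New: start_antiviral.
Round 5: r2 [start_antiviral -> admit]. New: admit.
Round 6: r8 [discharge_ok & admit -> isolate]; r9 [admit -> rapid_test_pos]. New: isolate, rapid_test_pos.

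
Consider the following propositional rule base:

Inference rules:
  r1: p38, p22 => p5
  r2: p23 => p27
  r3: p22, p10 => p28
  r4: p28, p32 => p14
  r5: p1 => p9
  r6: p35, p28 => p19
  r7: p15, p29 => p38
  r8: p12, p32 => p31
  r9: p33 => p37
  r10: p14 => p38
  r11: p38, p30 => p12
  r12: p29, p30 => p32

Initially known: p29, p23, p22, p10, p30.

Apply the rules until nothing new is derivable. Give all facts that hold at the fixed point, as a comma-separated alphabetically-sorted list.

p10, p12, p14, p22, p23, p27, p28, p29, p30, p31, p32, p38, p5

Round 1 — r2, r3, r12, derive p27, p28, p32.
Round 2 — r4, derive p14.
Round 3 — r10, derive p38.
Round 4 — r1, r11, derive p5, p12.
Round 5 — r8, derive p31.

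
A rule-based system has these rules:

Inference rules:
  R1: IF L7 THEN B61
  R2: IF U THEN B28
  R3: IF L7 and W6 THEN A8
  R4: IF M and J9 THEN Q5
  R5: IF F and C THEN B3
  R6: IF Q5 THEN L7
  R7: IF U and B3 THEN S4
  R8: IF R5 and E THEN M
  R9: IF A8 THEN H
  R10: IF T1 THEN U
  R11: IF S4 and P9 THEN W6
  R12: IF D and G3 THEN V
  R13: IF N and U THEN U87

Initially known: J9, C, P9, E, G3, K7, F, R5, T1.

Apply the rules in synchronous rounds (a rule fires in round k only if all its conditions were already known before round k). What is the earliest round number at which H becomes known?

Round 1: R5 [IF F and C THEN B3]; R8 [IF R5 and E THEN M]; R10 [IF T1 THEN U]. New: B3, M, U.
Round 2: R2 [IF U THEN B28]; R4 [IF M and J9 THEN Q5]; R7 [IF U and B3 THEN S4]. New: B28, Q5, S4.
Round 3: R6 [IF Q5 THEN L7]; R11 [IF S4 and P9 THEN W6]. New: L7, W6.
Round 4: R1 [IF L7 THEN B61]; R3 [IF L7 and W6 THEN A8]. New: B61, A8.
Round 5: R9 [IF A8 THEN H]. New: H.
H first appears in round 5.

5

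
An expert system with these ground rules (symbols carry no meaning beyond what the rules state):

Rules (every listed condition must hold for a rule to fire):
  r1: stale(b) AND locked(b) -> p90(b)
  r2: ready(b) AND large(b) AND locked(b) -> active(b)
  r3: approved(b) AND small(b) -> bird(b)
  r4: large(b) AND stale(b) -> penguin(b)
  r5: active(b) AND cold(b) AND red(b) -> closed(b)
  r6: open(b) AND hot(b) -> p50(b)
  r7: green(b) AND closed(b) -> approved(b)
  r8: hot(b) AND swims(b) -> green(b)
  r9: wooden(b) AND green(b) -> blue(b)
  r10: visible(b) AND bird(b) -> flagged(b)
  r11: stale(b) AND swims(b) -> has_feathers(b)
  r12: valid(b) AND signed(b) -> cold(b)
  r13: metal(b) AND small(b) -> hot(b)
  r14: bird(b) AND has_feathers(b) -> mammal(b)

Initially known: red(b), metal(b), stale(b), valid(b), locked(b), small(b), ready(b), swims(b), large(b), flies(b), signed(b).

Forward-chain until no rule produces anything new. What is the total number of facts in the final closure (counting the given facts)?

22

Round 1: r1 [stale(b) AND locked(b) -> p90(b)]; r2 [ready(b) AND large(b) AND locked(b) -> active(b)]; r4 [large(b) AND stale(b) -> penguin(b)]; r11 [stale(b) AND swims(b) -> has_feathers(b)]; r12 [valid(b) AND signed(b) -> cold(b)]; r13 [metal(b) AND small(b) -> hot(b)]. Adds p90(b), active(b), penguin(b), has_feathers(b), cold(b), hot(b).
Round 2: r5 [active(b) AND cold(b) AND red(b) -> closed(b)]; r8 [hot(b) AND swims(b) -> green(b)]. Adds closed(b), green(b).
Round 3: r7 [green(b) AND closed(b) -> approved(b)]. Adds approved(b).
Round 4: r3 [approved(b) AND small(b) -> bird(b)]. Adds bird(b).
Round 5: r14 [bird(b) AND has_feathers(b) -> mammal(b)]. Adds mammal(b).
Closure: {active(b), approved(b), bird(b), closed(b), cold(b), flies(b), green(b), has_feathers(b), hot(b), large(b), locked(b), mammal(b), metal(b), p90(b), penguin(b), ready(b), red(b), signed(b), small(b), stale(b), swims(b), valid(b)} — 22 facts.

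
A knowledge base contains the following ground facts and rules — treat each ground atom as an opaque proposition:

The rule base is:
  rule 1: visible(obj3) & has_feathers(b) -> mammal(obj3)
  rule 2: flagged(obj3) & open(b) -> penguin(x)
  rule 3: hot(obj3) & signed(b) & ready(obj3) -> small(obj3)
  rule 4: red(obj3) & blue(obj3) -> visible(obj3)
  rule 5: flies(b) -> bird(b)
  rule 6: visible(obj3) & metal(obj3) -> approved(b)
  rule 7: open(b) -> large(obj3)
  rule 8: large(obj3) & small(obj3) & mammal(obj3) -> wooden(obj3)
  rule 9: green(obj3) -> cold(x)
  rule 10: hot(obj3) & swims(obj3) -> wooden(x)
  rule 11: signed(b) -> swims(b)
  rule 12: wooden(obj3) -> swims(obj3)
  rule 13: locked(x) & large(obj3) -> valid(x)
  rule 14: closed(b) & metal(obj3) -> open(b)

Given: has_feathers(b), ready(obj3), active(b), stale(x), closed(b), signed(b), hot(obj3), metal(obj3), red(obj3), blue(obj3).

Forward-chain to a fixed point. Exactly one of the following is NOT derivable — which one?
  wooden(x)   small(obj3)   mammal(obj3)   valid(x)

Round 1 fires rule 3, rule 4, rule 11, rule 14, giving small(obj3), visible(obj3), swims(b), open(b).
Round 2 fires rule 1, rule 6, rule 7, giving mammal(obj3), approved(b), large(obj3).
Round 3 fires rule 8, giving wooden(obj3).
Round 4 fires rule 12, giving swims(obj3).
Round 5 fires rule 10, giving wooden(x).
Derived: mammal(obj3) (round 2), small(obj3) (round 1), wooden(x) (round 5). valid(x) never appears in any round.

valid(x)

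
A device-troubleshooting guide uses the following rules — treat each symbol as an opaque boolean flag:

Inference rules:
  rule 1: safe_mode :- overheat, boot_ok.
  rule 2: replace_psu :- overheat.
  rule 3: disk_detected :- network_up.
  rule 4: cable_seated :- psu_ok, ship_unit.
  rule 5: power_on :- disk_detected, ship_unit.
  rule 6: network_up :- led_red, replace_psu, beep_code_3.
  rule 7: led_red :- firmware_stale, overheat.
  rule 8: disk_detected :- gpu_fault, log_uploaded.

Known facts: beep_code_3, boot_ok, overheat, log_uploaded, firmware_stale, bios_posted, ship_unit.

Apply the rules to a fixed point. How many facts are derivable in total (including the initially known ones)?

[1] rule 1 [safe_mode :- overheat, boot_ok.]; rule 2 [replace_psu :- overheat.]; rule 7 [led_red :- firmware_stale, overheat.]. ⇒ new: safe_mode, replace_psu, led_red.
[2] rule 6 [network_up :- led_red, replace_psu, beep_code_3.]. ⇒ new: network_up.
[3] rule 3 [disk_detected :- network_up.]. ⇒ new: disk_detected.
[4] rule 5 [power_on :- disk_detected, ship_unit.]. ⇒ new: power_on.
Closure: {beep_code_3, bios_posted, boot_ok, disk_detected, firmware_stale, led_red, log_uploaded, network_up, overheat, power_on, replace_psu, safe_mode, ship_unit} — 13 facts.

13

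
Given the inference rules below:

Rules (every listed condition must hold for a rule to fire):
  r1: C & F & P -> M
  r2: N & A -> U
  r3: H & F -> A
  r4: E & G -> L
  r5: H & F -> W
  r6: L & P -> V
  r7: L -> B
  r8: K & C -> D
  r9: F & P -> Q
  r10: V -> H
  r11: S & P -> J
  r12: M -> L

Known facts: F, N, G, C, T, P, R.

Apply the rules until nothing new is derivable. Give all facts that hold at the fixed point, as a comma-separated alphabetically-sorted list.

A, B, C, F, G, H, L, M, N, P, Q, R, T, U, V, W

Round 1: r1 [C & F & P -> M]; r9 [F & P -> Q]. Adds M, Q.
Round 2: r12 [M -> L]. Adds L.
Round 3: r6 [L & P -> V]; r7 [L -> B]. Adds V, B.
Round 4: r10 [V -> H]. Adds H.
Round 5: r3 [H & F -> A]; r5 [H & F -> W]. Adds A, W.
Round 6: r2 [N & A -> U]. Adds U.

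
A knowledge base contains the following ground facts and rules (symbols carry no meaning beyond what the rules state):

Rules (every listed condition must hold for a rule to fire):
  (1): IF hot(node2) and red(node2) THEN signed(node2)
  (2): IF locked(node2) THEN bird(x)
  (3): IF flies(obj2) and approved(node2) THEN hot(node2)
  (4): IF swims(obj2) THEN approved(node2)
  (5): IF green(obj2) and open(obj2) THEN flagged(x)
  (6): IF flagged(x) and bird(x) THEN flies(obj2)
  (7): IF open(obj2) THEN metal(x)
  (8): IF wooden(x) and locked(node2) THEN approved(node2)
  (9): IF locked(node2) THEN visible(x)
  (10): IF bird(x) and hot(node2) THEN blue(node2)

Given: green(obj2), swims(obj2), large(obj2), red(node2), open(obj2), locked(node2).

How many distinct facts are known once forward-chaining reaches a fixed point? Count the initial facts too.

15

Round 1: (2) [IF locked(node2) THEN bird(x)]; (4) [IF swims(obj2) THEN approved(node2)]; (5) [IF green(obj2) and open(obj2) THEN flagged(x)]; (7) [IF open(obj2) THEN metal(x)]; (9) [IF locked(node2) THEN visible(x)]. New: bird(x), approved(node2), flagged(x), metal(x), visible(x).
Round 2: (6) [IF flagged(x) and bird(x) THEN flies(obj2)]. New: flies(obj2).
Round 3: (3) [IF flies(obj2) and approved(node2) THEN hot(node2)]. New: hot(node2).
Round 4: (1) [IF hot(node2) and red(node2) THEN signed(node2)]; (10) [IF bird(x) and hot(node2) THEN blue(node2)]. New: signed(node2), blue(node2).
Closure: {approved(node2), bird(x), blue(node2), flagged(x), flies(obj2), green(obj2), hot(node2), large(obj2), locked(node2), metal(x), open(obj2), red(node2), signed(node2), swims(obj2), visible(x)} — 15 facts.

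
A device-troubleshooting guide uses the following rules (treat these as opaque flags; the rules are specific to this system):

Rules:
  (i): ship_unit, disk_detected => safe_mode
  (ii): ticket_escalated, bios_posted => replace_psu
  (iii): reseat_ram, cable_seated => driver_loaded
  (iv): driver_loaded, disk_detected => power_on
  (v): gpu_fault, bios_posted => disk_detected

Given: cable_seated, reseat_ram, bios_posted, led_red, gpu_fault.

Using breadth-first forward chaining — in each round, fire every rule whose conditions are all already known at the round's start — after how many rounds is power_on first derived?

2

Round 1 fires (iii), (v), giving driver_loaded, disk_detected.
Round 2 fires (iv), giving power_on.
power_on first appears in round 2.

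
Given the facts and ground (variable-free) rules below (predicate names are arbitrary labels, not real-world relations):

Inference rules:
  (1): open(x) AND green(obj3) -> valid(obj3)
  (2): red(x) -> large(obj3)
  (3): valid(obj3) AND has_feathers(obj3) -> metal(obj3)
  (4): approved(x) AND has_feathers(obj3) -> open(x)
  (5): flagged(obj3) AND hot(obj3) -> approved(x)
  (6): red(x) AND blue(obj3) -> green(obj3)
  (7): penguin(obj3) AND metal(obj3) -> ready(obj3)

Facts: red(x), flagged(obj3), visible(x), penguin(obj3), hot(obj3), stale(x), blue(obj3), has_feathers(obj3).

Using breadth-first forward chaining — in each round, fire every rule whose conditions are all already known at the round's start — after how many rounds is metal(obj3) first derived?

4

Round 1: (2) [red(x) -> large(obj3)]; (5) [flagged(obj3) AND hot(obj3) -> approved(x)]; (6) [red(x) AND blue(obj3) -> green(obj3)]. New: large(obj3), approved(x), green(obj3).
Round 2: (4) [approved(x) AND has_feathers(obj3) -> open(x)]. New: open(x).
Round 3: (1) [open(x) AND green(obj3) -> valid(obj3)]. New: valid(obj3).
Round 4: (3) [valid(obj3) AND has_feathers(obj3) -> metal(obj3)]. New: metal(obj3).
metal(obj3) first appears in round 4.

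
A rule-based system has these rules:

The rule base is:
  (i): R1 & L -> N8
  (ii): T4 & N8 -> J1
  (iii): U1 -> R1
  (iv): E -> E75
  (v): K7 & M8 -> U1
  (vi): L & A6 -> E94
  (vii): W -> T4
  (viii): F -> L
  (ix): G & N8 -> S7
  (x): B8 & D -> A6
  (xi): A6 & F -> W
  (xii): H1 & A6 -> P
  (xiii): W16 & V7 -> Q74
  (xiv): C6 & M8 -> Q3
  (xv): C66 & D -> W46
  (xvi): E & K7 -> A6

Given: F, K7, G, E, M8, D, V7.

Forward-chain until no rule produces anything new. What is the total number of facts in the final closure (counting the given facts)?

18

[1] (iv) [E -> E75]; (v) [K7 & M8 -> U1]; (viii) [F -> L]; (xvi) [E & K7 -> A6]. ⇒ new: E75, U1, L, A6.
[2] (iii) [U1 -> R1]; (vi) [L & A6 -> E94]; (xi) [A6 & F -> W]. ⇒ new: R1, E94, W.
[3] (i) [R1 & L -> N8]; (vii) [W -> T4]. ⇒ new: N8, T4.
[4] (ii) [T4 & N8 -> J1]; (ix) [G & N8 -> S7]. ⇒ new: J1, S7.
Closure: {A6, D, E, E75, E94, F, G, J1, K7, L, M8, N8, R1, S7, T4, U1, V7, W} — 18 facts.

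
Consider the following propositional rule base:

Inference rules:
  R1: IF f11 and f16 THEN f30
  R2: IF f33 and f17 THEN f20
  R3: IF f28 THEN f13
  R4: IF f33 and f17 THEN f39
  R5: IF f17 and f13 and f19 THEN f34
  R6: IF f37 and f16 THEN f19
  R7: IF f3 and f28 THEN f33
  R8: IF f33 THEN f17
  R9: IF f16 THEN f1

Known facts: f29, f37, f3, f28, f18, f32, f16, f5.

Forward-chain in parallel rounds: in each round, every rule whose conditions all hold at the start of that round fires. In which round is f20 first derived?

3

Round 1 fires R3, R6, R7, R9, giving f13, f19, f33, f1.
Round 2 fires R8, giving f17.
Round 3 fires R2, R4, R5, giving f20, f39, f34.
f20 first appears in round 3.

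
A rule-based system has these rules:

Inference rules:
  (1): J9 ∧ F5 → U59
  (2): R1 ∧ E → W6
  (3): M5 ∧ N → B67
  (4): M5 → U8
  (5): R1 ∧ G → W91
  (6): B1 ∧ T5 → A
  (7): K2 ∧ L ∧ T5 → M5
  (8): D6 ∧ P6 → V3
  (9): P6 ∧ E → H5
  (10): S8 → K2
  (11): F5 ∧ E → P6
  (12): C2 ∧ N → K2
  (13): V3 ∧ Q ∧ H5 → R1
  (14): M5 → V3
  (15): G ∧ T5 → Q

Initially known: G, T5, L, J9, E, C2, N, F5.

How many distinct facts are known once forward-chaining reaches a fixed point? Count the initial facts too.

[1] (1) [J9 ∧ F5 → U59]; (11) [F5 ∧ E → P6]; (12) [C2 ∧ N → K2]; (15) [G ∧ T5 → Q]. ⇒ new: U59, P6, K2, Q.
[2] (7) [K2 ∧ L ∧ T5 → M5]; (9) [P6 ∧ E → H5]. ⇒ new: M5, H5.
[3] (3) [M5 ∧ N → B67]; (4) [M5 → U8]; (14) [M5 → V3]. ⇒ new: B67, U8, V3.
[4] (13) [V3 ∧ Q ∧ H5 → R1]. ⇒ new: R1.
[5] (2) [R1 ∧ E → W6]; (5) [R1 ∧ G → W91]. ⇒ new: W6, W91.
Closure: {B67, C2, E, F5, G, H5, J9, K2, L, M5, N, P6, Q, R1, T5, U59, U8, V3, W6, W91} — 20 facts.

20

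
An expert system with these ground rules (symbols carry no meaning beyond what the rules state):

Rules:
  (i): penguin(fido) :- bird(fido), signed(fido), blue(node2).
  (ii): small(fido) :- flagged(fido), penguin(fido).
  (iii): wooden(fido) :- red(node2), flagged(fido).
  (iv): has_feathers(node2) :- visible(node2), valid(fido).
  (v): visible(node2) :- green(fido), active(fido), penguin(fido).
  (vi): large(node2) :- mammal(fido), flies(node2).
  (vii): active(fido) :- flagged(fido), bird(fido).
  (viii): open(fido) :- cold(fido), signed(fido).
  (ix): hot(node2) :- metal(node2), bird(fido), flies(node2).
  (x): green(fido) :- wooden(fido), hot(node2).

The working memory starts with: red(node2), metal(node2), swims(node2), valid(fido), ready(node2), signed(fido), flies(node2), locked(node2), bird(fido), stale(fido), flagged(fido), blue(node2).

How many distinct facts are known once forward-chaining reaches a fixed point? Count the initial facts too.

20

Round 1: (i) [penguin(fido) :- bird(fido), signed(fido), blue(node2).]; (iii) [wooden(fido) :- red(node2), flagged(fido).]; (vii) [active(fido) :- flagged(fido), bird(fido).]; (ix) [hot(node2) :- metal(node2), bird(fido), flies(node2).]. New: penguin(fido), wooden(fido), active(fido), hot(node2).
Round 2: (ii) [small(fido) :- flagged(fido), penguin(fido).]; (x) [green(fido) :- wooden(fido), hot(node2).]. New: small(fido), green(fido).
Round 3: (v) [visible(node2) :- green(fido), active(fido), penguin(fido).]. New: visible(node2).
Round 4: (iv) [has_feathers(node2) :- visible(node2), valid(fido).]. New: has_feathers(node2).
Closure: {active(fido), bird(fido), blue(node2), flagged(fido), flies(node2), green(fido), has_feathers(node2), hot(node2), locked(node2), metal(node2), penguin(fido), ready(node2), red(node2), signed(fido), small(fido), stale(fido), swims(node2), valid(fido), visible(node2), wooden(fido)} — 20 facts.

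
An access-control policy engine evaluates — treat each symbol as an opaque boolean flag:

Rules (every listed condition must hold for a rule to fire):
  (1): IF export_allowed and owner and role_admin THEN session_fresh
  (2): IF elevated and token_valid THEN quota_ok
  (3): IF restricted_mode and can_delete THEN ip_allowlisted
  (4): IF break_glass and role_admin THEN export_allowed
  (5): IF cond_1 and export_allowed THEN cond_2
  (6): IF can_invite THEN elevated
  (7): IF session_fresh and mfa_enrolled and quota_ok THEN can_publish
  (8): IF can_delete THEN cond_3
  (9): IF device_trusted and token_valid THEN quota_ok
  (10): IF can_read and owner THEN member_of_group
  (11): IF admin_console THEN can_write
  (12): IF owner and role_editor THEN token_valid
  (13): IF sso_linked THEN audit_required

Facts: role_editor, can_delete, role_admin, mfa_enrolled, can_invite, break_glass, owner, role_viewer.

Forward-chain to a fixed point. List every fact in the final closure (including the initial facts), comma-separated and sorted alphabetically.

Round 1 fires (4), (6), (8), (12), giving export_allowed, elevated, cond_3, token_valid.
Round 2 fires (1), (2), giving session_fresh, quota_ok.
Round 3 fires (7), giving can_publish.

break_glass, can_delete, can_invite, can_publish, cond_3, elevated, export_allowed, mfa_enrolled, owner, quota_ok, role_admin, role_editor, role_viewer, session_fresh, token_valid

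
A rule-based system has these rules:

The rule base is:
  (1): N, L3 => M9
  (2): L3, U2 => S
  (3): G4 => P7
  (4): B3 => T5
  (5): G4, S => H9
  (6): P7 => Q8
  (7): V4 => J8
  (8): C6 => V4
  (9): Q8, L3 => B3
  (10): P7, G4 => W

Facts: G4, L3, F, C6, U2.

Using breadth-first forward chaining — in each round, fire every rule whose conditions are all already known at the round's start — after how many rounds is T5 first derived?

4

Round 1 — (2), (3), (8), derive S, P7, V4.
Round 2 — (5), (6), (7), (10), derive H9, Q8, J8, W.
Round 3 — (9), derive B3.
Round 4 — (4), derive T5.
T5 first appears in round 4.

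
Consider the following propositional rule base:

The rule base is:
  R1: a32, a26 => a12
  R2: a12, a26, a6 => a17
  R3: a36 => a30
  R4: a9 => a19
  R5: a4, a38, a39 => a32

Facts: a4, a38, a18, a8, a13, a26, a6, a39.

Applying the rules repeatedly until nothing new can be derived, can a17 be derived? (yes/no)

yes

Round 1 fires R5, giving a32.
Round 2 fires R1, giving a12.
Round 3 fires R2, giving a17.
a17 appears in round 3, so it is derivable.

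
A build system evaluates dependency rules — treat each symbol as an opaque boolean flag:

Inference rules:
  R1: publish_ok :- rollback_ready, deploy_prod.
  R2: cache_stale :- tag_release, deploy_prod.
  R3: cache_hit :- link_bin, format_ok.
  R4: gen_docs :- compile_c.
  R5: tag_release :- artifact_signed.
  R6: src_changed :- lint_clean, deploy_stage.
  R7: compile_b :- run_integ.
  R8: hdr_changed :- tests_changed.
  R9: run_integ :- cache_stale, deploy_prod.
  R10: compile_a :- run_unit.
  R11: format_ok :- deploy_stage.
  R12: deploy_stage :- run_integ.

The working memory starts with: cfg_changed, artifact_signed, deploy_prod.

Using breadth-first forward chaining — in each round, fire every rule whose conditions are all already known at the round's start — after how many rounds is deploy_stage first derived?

4

Round 1 — R5, derive tag_release.
Round 2 — R2, derive cache_stale.
Round 3 — R9, derive run_integ.
Round 4 — R7, R12, derive compile_b, deploy_stage.
deploy_stage first appears in round 4.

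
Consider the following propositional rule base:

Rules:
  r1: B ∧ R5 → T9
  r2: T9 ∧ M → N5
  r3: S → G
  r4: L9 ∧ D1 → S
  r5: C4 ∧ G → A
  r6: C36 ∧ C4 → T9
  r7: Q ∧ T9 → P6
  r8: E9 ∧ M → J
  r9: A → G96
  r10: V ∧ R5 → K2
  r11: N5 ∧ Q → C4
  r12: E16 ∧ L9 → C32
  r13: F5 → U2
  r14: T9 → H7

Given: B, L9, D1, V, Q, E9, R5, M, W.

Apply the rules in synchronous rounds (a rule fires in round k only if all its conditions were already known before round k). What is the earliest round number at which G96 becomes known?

5

Round 1: r1 [B ∧ R5 → T9]; r4 [L9 ∧ D1 → S]; r8 [E9 ∧ M → J]; r10 [V ∧ R5 → K2]. Adds T9, S, J, K2.
Round 2: r2 [T9 ∧ M → N5]; r3 [S → G]; r7 [Q ∧ T9 → P6]; r14 [T9 → H7]. Adds N5, G, P6, H7.
Round 3: r11 [N5 ∧ Q → C4]. Adds C4.
Round 4: r5 [C4 ∧ G → A]. Adds A.
Round 5: r9 [A → G96]. Adds G96.
G96 first appears in round 5.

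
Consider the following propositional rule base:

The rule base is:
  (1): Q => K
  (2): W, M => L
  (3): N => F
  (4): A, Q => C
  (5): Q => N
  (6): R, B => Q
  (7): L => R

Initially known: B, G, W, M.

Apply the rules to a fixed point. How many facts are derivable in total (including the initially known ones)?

10

Round 1: (2) [W, M => L]. Adds L.
Round 2: (7) [L => R]. Adds R.
Round 3: (6) [R, B => Q]. Adds Q.
Round 4: (1) [Q => K]; (5) [Q => N]. Adds K, N.
Round 5: (3) [N => F]. Adds F.
Closure: {B, F, G, K, L, M, N, Q, R, W} — 10 facts.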